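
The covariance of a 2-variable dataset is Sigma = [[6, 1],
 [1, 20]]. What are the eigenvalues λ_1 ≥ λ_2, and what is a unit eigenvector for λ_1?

Step 1 — characteristic polynomial of 2×2 Sigma:
  det(Sigma - λI) = λ² - trace · λ + det = 0.
  trace = 6 + 20 = 26, det = 6·20 - (1)² = 119.
Step 2 — discriminant:
  Δ = trace² - 4·det = 676 - 476 = 200.
Step 3 — eigenvalues:
  λ = (trace ± √Δ)/2 = (26 ± 14.1421)/2,
  λ_1 = 20.0711,  λ_2 = 5.9289.

Step 4 — unit eigenvector for λ_1: solve (Sigma - λ_1 I)v = 0. First row:
  (6 - 20.0711)·v_x + (1)·v_y = 0, i.e. (-14.0711)·v_x + (1)·v_y = 0,
  so v ∝ (b, λ_1 - a) = (1, 14.0711) = u.
  ||u|| = √((1)² + (14.0711)²) = √(198.9949) ≈ 14.1066,
  v_1 = u/||u|| ≈ (0.0709, 0.9975) (||v_1|| = 1).

λ_1 = 20.0711,  λ_2 = 5.9289;  v_1 ≈ (0.0709, 0.9975)


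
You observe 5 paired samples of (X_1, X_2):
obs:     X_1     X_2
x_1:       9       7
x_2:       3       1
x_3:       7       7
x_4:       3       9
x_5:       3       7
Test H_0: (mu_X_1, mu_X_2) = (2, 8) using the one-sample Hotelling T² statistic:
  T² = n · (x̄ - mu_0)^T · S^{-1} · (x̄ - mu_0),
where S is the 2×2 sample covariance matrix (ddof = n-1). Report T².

Step 1 — sample mean vector:
  mean(X_1) = (9 + 3 + 7 + 3 + 3) / 5 = 25/5 = 5
  mean(X_2) = (7 + 1 + 7 + 9 + 7) / 5 = 31/5 = 6.2
  x̄ = (5, 6.2),  deviation x̄ - mu_0 = (5, 6.2) - (2, 8) = (3, -1.8).

Step 2 — sample covariance matrix, S[i,j] = (1/(n-1)) · Σ_k (x_{k,i} - mean_i) · (x_{k,j} - mean_j), divisor n-1 = 4:
  S[X_1,X_1] = ((4)·(4) + (-2)·(-2) + (2)·(2) + (-2)·(-2) + (-2)·(-2)) / 4 = 32/4 = 8
  S[X_1,X_2] = ((4)·(0.8) + (-2)·(-5.2) + (2)·(0.8) + (-2)·(2.8) + (-2)·(0.8)) / 4 = 8/4 = 2
  S[X_2,X_2] = ((0.8)·(0.8) + (-5.2)·(-5.2) + (0.8)·(0.8) + (2.8)·(2.8) + (0.8)·(0.8)) / 4 = 36.8/4 = 9.2
  S = [[8, 2],
 [2, 9.2]].

Step 3 — invert S. det(S) = 8·9.2 - (2)² = 69.6.
  S^{-1} = (1/det) · [[d, -b], [-b, a]] = [[0.1322, -0.0287],
 [-0.0287, 0.1149]].

Step 4 — quadratic form (x̄ - mu_0)^T · S^{-1} · (x̄ - mu_0):
  S^{-1} · (x̄ - mu_0) = (0.4483, -0.2931),
  (x̄ - mu_0)^T · [...] = (3)·(0.4483) + (-1.8)·(-0.2931) = 1.8724.

Step 5 — scale by n: T² = 5 · 1.8724 = 9.3621.

T² ≈ 9.3621


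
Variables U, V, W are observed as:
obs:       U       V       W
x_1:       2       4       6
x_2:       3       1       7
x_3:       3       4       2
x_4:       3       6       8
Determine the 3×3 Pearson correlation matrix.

Step 1 — column means:
  mean(U) = (2 + 3 + 3 + 3) / 4 = 11/4 = 2.75
  mean(V) = (4 + 1 + 4 + 6) / 4 = 15/4 = 3.75
  mean(W) = (6 + 7 + 2 + 8) / 4 = 23/4 = 5.75

Step 2 — sample variances and covariances s[i,j] = (1/(n-1)) · Σ_k (x_{k,i} - mean_i) · (x_{k,j} - mean_j), with n-1 = 3:
  s[U,U] = ((-0.75)·(-0.75) + (0.25)·(0.25) + (0.25)·(0.25) + (0.25)·(0.25)) / 3 = 0.75/3 = 0.25
  s[U,V] = ((-0.75)·(0.25) + (0.25)·(-2.75) + (0.25)·(0.25) + (0.25)·(2.25)) / 3 = -0.25/3 = -0.0833
  s[U,W] = ((-0.75)·(0.25) + (0.25)·(1.25) + (0.25)·(-3.75) + (0.25)·(2.25)) / 3 = -0.25/3 = -0.0833
  s[V,V] = ((0.25)·(0.25) + (-2.75)·(-2.75) + (0.25)·(0.25) + (2.25)·(2.25)) / 3 = 12.75/3 = 4.25
  s[V,W] = ((0.25)·(0.25) + (-2.75)·(1.25) + (0.25)·(-3.75) + (2.25)·(2.25)) / 3 = 0.75/3 = 0.25
  s[W,W] = ((0.25)·(0.25) + (1.25)·(1.25) + (-3.75)·(-3.75) + (2.25)·(2.25)) / 3 = 20.75/3 = 6.9167
  Sample standard deviations s_i = √(s[i,i]):
  s(U) = √(0.25) = 0.5
  s(V) = √(4.25) = 2.0616
  s(W) = √(6.9167) = 2.63

Step 3 — r_{ij} = s_{ij} / (s_i · s_j):
  r[U,U] = 1 (diagonal).
  r[U,V] = -0.0833 / (0.5 · 2.0616) = -0.0833 / 1.0308 = -0.0808
  r[U,W] = -0.0833 / (0.5 · 2.63) = -0.0833 / 1.315 = -0.0634
  r[V,V] = 1 (diagonal).
  r[V,W] = 0.25 / (2.0616 · 2.63) = 0.25 / 5.4218 = 0.0461
  r[W,W] = 1 (diagonal).

R is symmetric with unit diagonal. Assembling:

R = [[1, -0.0808, -0.0634],
 [-0.0808, 1, 0.0461],
 [-0.0634, 0.0461, 1]]


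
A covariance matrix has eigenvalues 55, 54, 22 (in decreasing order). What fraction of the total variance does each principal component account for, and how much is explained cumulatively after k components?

Step 1 — total variance = trace(Sigma) = Σ λ_i = 55 + 54 + 22 = 131.

Step 2 — fraction explained by component i = λ_i / Σ λ:
  PC1: 55/131 = 0.4198
  PC2: 54/131 = 0.4122
  PC3: 22/131 = 0.1679

Step 3 — cumulative fraction after k components = (λ_1 + ... + λ_k) / Σ λ:
  k = 1: 55/131 = 0.4198
  k = 2: (55 + 54)/131 = 109/131 = 0.8321
  k = 3: (55 + 54 + 22)/131 = 131/131 = 1

Summary (fraction, with percent):

explained: PC1 0.4198 (41.98%), PC2 0.4122 (41.22%), PC3 0.1679 (16.79%);  cumulative: 0.4198, 0.8321, 1


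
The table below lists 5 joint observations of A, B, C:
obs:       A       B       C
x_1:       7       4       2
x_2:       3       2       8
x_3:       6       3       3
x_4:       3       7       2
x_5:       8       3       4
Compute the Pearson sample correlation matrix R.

Step 1 — column means:
  mean(A) = (7 + 3 + 6 + 3 + 8) / 5 = 27/5 = 5.4
  mean(B) = (4 + 2 + 3 + 7 + 3) / 5 = 19/5 = 3.8
  mean(C) = (2 + 8 + 3 + 2 + 4) / 5 = 19/5 = 3.8

Step 2 — sample variances and covariances s[i,j] = (1/(n-1)) · Σ_k (x_{k,i} - mean_i) · (x_{k,j} - mean_j), with n-1 = 4:
  s[A,A] = ((1.6)·(1.6) + (-2.4)·(-2.4) + (0.6)·(0.6) + (-2.4)·(-2.4) + (2.6)·(2.6)) / 4 = 21.2/4 = 5.3
  s[A,B] = ((1.6)·(0.2) + (-2.4)·(-1.8) + (0.6)·(-0.8) + (-2.4)·(3.2) + (2.6)·(-0.8)) / 4 = -5.6/4 = -1.4
  s[A,C] = ((1.6)·(-1.8) + (-2.4)·(4.2) + (0.6)·(-0.8) + (-2.4)·(-1.8) + (2.6)·(0.2)) / 4 = -8.6/4 = -2.15
  s[B,B] = ((0.2)·(0.2) + (-1.8)·(-1.8) + (-0.8)·(-0.8) + (3.2)·(3.2) + (-0.8)·(-0.8)) / 4 = 14.8/4 = 3.7
  s[B,C] = ((0.2)·(-1.8) + (-1.8)·(4.2) + (-0.8)·(-0.8) + (3.2)·(-1.8) + (-0.8)·(0.2)) / 4 = -13.2/4 = -3.3
  s[C,C] = ((-1.8)·(-1.8) + (4.2)·(4.2) + (-0.8)·(-0.8) + (-1.8)·(-1.8) + (0.2)·(0.2)) / 4 = 24.8/4 = 6.2
  Sample standard deviations s_i = √(s[i,i]):
  s(A) = √(5.3) = 2.3022
  s(B) = √(3.7) = 1.9235
  s(C) = √(6.2) = 2.49

Step 3 — r_{ij} = s_{ij} / (s_i · s_j):
  r[A,A] = 1 (diagonal).
  r[A,B] = -1.4 / (2.3022 · 1.9235) = -1.4 / 4.4283 = -0.3161
  r[A,C] = -2.15 / (2.3022 · 2.49) = -2.15 / 5.7324 = -0.3751
  r[B,B] = 1 (diagonal).
  r[B,C] = -3.3 / (1.9235 · 2.49) = -3.3 / 4.7896 = -0.689
  r[C,C] = 1 (diagonal).

R is symmetric with unit diagonal. Assembling:

R = [[1, -0.3161, -0.3751],
 [-0.3161, 1, -0.689],
 [-0.3751, -0.689, 1]]


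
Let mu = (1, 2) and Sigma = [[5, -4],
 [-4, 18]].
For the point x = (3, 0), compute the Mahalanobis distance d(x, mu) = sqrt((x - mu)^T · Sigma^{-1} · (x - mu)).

Step 1 — centre the observation: (x - mu) = (2, -2).

Step 2 — invert Sigma. det(Sigma) = 5·18 - (-4)² = 74.
  Sigma^{-1} = (1/det) · [[d, -b], [-b, a]] = [[0.2432, 0.0541],
 [0.0541, 0.0676]].

Step 3 — form the quadratic (x - mu)^T · Sigma^{-1} · (x - mu):
  Sigma^{-1} · (x - mu) = (0.3784, -0.027).
  (x - mu)^T · [Sigma^{-1} · (x - mu)] = (2)·(0.3784) + (-2)·(-0.027) = 0.8108.

Step 4 — take square root: d = √(0.8108) ≈ 0.9005.

d(x, mu) = √(0.8108) ≈ 0.9005


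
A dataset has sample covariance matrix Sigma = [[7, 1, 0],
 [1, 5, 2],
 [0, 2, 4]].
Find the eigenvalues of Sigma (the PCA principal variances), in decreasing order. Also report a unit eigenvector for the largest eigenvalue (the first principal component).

Step 1 — characteristic polynomial p(λ) = det(λI - Sigma) = λ³ - tr·λ² + c_1·λ - det, where tr = trace, c_1 = sum of the principal 2×2 minors, det = det(Sigma):
  tr = 7 + 5 + 4 = 16,
  c_1 = (7·5 - (1)²) + (7·4 - (0)²) + (5·4 - (2)²) = 34 + 28 + 16 = 78,
  det = 7·(5·4 - (2)²) - (1)·((1)·4 - (2)·(0)) + (0)·((1)·(2) - 5·(0)) = 7·(16) - (1)·(4) + (0)·(2) = 108.
  So p(λ) = λ³ - 16λ² + 78λ - 108.
Step 2 — look for an integer root (rational root theorem: any rational root is an integer divisor of 108). Testing λ = 6:
  p(6) = 216 - 576 + 468 - 108 = 0  ✓
  Dividing out (λ - 6): p(λ) = (λ - 6)(λ² - 10λ + 18).
Step 3 — remaining eigenvalues from the quadratic λ² - 10λ + 18 = 0:
  Δ = 10² - 4·18 = 100 - 72 = 28,  λ = (10 ± √28)/2 = (10 ± 5.2915)/2 ≈ 7.6458 or 2.3542.
  Sorted: λ_1 = 7.6458,  λ_2 = 6,  λ_3 = 2.3542  (check: sum = 16 = tr ✓).

Step 4 — unit eigenvector for λ_1 ≈ 7.6458: v spans the null space of (Sigma - λ_1 I), whose rows are
  r_1 = (-0.6458, 1, 0),  r_2 = (1, -2.6458, 2),  r_3 = (0, 2, -3.6458).
  v is orthogonal to every row, so take v ∝ r_1 × r_2 = ((1)·(2) - (0)·(-2.6458), (0)·(1) - (-0.6458)·(2), (-0.6458)·(-2.6458) - (1)·(1)) ≈ (2, 1.2915, 0.7085).
  Let u = (2, 1.2915, 0.7085).
  ||u|| = √((2)² + (1.2915)² + (0.7085)²) = √(6.1699) ≈ 2.4839,  v_1 = u/||u|| ≈ (0.8052, 0.5199, 0.2852) (||v_1|| = 1).

λ_1 = 7.6458,  λ_2 = 6,  λ_3 = 2.3542;  v_1 ≈ (0.8052, 0.5199, 0.2852)


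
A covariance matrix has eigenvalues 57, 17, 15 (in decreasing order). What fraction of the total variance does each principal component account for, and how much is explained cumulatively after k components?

Step 1 — total variance = trace(Sigma) = Σ λ_i = 57 + 17 + 15 = 89.

Step 2 — fraction explained by component i = λ_i / Σ λ:
  PC1: 57/89 = 0.6404
  PC2: 17/89 = 0.191
  PC3: 15/89 = 0.1685

Step 3 — cumulative fraction after k components = (λ_1 + ... + λ_k) / Σ λ:
  k = 1: 57/89 = 0.6404
  k = 2: (57 + 17)/89 = 74/89 = 0.8315
  k = 3: (57 + 17 + 15)/89 = 89/89 = 1

Summary (fraction, with percent):

explained: PC1 0.6404 (64.04%), PC2 0.191 (19.1%), PC3 0.1685 (16.85%);  cumulative: 0.6404, 0.8315, 1


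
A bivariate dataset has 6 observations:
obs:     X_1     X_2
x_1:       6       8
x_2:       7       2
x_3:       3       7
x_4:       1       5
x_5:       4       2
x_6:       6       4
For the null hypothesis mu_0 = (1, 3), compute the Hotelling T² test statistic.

Step 1 — sample mean vector:
  mean(X_1) = (6 + 7 + 3 + 1 + 4 + 6) / 6 = 27/6 = 4.5
  mean(X_2) = (8 + 2 + 7 + 5 + 2 + 4) / 6 = 28/6 = 4.6667
  x̄ = (4.5, 4.6667),  deviation x̄ - mu_0 = (4.5, 4.6667) - (1, 3) = (3.5, 1.6667).

Step 2 — sample covariance matrix, S[i,j] = (1/(n-1)) · Σ_k (x_{k,i} - mean_i) · (x_{k,j} - mean_j), divisor n-1 = 5:
  S[X_1,X_1] = ((1.5)·(1.5) + (2.5)·(2.5) + (-1.5)·(-1.5) + (-3.5)·(-3.5) + (-0.5)·(-0.5) + (1.5)·(1.5)) / 5 = 25.5/5 = 5.1
  S[X_1,X_2] = ((1.5)·(3.3333) + (2.5)·(-2.6667) + (-1.5)·(2.3333) + (-3.5)·(0.3333) + (-0.5)·(-2.6667) + (1.5)·(-0.6667)) / 5 = -6/5 = -1.2
  S[X_2,X_2] = ((3.3333)·(3.3333) + (-2.6667)·(-2.6667) + (2.3333)·(2.3333) + (0.3333)·(0.3333) + (-2.6667)·(-2.6667) + (-0.6667)·(-0.6667)) / 5 = 31.3333/5 = 6.2667
  S = [[5.1, -1.2],
 [-1.2, 6.2667]].

Step 3 — invert S. det(S) = 5.1·6.2667 - (-1.2)² = 30.52.
  S^{-1} = (1/det) · [[d, -b], [-b, a]] = [[0.2053, 0.0393],
 [0.0393, 0.1671]].

Step 4 — quadratic form (x̄ - mu_0)^T · S^{-1} · (x̄ - mu_0):
  S^{-1} · (x̄ - mu_0) = (0.7842, 0.4161),
  (x̄ - mu_0)^T · [...] = (3.5)·(0.7842) + (1.6667)·(0.4161) = 3.4382.

Step 5 — scale by n: T² = 6 · 3.4382 = 20.6291.

T² ≈ 20.6291


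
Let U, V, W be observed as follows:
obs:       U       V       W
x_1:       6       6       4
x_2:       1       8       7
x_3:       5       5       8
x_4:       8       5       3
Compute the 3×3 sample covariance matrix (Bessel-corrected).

Step 1 — column means:
  mean(U) = (6 + 1 + 5 + 8) / 4 = 20/4 = 5
  mean(V) = (6 + 8 + 5 + 5) / 4 = 24/4 = 6
  mean(W) = (4 + 7 + 8 + 3) / 4 = 22/4 = 5.5

Step 2 — sample covariance S[i,j] = (1/(n-1)) · Σ_k (x_{k,i} - mean_i) · (x_{k,j} - mean_j), with n-1 = 3.
  S[U,U] = ((1)·(1) + (-4)·(-4) + (0)·(0) + (3)·(3)) / 3 = 26/3 = 8.6667
  S[U,V] = ((1)·(0) + (-4)·(2) + (0)·(-1) + (3)·(-1)) / 3 = -11/3 = -3.6667
  S[U,W] = ((1)·(-1.5) + (-4)·(1.5) + (0)·(2.5) + (3)·(-2.5)) / 3 = -15/3 = -5
  S[V,V] = ((0)·(0) + (2)·(2) + (-1)·(-1) + (-1)·(-1)) / 3 = 6/3 = 2
  S[V,W] = ((0)·(-1.5) + (2)·(1.5) + (-1)·(2.5) + (-1)·(-2.5)) / 3 = 3/3 = 1
  S[W,W] = ((-1.5)·(-1.5) + (1.5)·(1.5) + (2.5)·(2.5) + (-2.5)·(-2.5)) / 3 = 17/3 = 5.6667

S is symmetric (S[j,i] = S[i,j]). Assembling:

S = [[8.6667, -3.6667, -5],
 [-3.6667, 2, 1],
 [-5, 1, 5.6667]]


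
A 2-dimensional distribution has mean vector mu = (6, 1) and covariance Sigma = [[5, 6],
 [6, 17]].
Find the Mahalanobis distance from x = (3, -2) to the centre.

Step 1 — centre the observation: (x - mu) = (-3, -3).

Step 2 — invert Sigma. det(Sigma) = 5·17 - (6)² = 49.
  Sigma^{-1} = (1/det) · [[d, -b], [-b, a]] = [[0.3469, -0.1224],
 [-0.1224, 0.102]].

Step 3 — form the quadratic (x - mu)^T · Sigma^{-1} · (x - mu):
  Sigma^{-1} · (x - mu) = (-0.6735, 0.0612).
  (x - mu)^T · [Sigma^{-1} · (x - mu)] = (-3)·(-0.6735) + (-3)·(0.0612) = 1.8367.

Step 4 — take square root: d = √(1.8367) ≈ 1.3553.

d(x, mu) = √(1.8367) ≈ 1.3553


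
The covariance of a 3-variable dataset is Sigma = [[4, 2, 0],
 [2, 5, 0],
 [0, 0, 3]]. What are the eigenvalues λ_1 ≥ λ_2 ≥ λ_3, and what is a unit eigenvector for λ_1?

Step 1 — characteristic polynomial p(λ) = det(λI - Sigma) = λ³ - tr·λ² + c_1·λ - det, where tr = trace, c_1 = sum of the principal 2×2 minors, det = det(Sigma):
  tr = 4 + 5 + 3 = 12,
  c_1 = (4·5 - (2)²) + (4·3 - (0)²) + (5·3 - (0)²) = 16 + 12 + 15 = 43,
  det = 4·(5·3 - (0)²) - (2)·((2)·3 - (0)·(0)) + (0)·((2)·(0) - 5·(0)) = 4·(15) - (2)·(6) + (0)·(0) = 48.
  So p(λ) = λ³ - 12λ² + 43λ - 48.
Step 2 — look for an integer root (rational root theorem: any rational root is an integer divisor of 48). Testing λ = 3:
  p(3) = 27 - 108 + 129 - 48 = 0  ✓
  Dividing out (λ - 3): p(λ) = (λ - 3)(λ² - 9λ + 16).
Step 3 — remaining eigenvalues from the quadratic λ² - 9λ + 16 = 0:
  Δ = 9² - 4·16 = 81 - 64 = 17,  λ = (9 ± √17)/2 = (9 ± 4.1231)/2 ≈ 6.5616 or 2.4384.
  Sorted: λ_1 = 6.5616,  λ_2 = 3,  λ_3 = 2.4384  (check: sum = 12 = tr ✓).

Step 4 — unit eigenvector for λ_1 ≈ 6.5616: v spans the null space of (Sigma - λ_1 I), whose rows are
  r_1 = (-2.5616, 2, 0),  r_2 = (2, -1.5616, 0),  r_3 = (0, 0, -3.5616).
  v is orthogonal to every row, so take v ∝ r_1 × r_3 = ((2)·(-3.5616) - (0)·(0), (0)·(0) - (-2.5616)·(-3.5616), (-2.5616)·(0) - (2)·(0)) ≈ (-7.1231, -9.1231, 0).
  Rescale (multiply by -1 so the first nonzero entry is positive): u = (7.1231, 9.1231, 0).
  ||u|| = √((7.1231)² + (9.1231)² + (0)²) = √(133.9697) ≈ 11.5745,  v_1 = u/||u|| ≈ (0.6154, 0.7882, 0) (||v_1|| = 1).

λ_1 = 6.5616,  λ_2 = 3,  λ_3 = 2.4384;  v_1 ≈ (0.6154, 0.7882, 0)


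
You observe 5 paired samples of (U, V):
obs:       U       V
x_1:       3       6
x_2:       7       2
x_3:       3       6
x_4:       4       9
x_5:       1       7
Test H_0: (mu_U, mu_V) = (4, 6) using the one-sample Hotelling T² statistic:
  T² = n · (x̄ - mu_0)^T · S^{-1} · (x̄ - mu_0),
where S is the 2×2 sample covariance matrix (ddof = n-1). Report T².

Step 1 — sample mean vector:
  mean(U) = (3 + 7 + 3 + 4 + 1) / 5 = 18/5 = 3.6
  mean(V) = (6 + 2 + 6 + 9 + 7) / 5 = 30/5 = 6
  x̄ = (3.6, 6),  deviation x̄ - mu_0 = (3.6, 6) - (4, 6) = (-0.4, 0).

Step 2 — sample covariance matrix, S[i,j] = (1/(n-1)) · Σ_k (x_{k,i} - mean_i) · (x_{k,j} - mean_j), divisor n-1 = 4:
  S[U,U] = ((-0.6)·(-0.6) + (3.4)·(3.4) + (-0.6)·(-0.6) + (0.4)·(0.4) + (-2.6)·(-2.6)) / 4 = 19.2/4 = 4.8
  S[U,V] = ((-0.6)·(0) + (3.4)·(-4) + (-0.6)·(0) + (0.4)·(3) + (-2.6)·(1)) / 4 = -15/4 = -3.75
  S[V,V] = ((0)·(0) + (-4)·(-4) + (0)·(0) + (3)·(3) + (1)·(1)) / 4 = 26/4 = 6.5
  S = [[4.8, -3.75],
 [-3.75, 6.5]].

Step 3 — invert S. det(S) = 4.8·6.5 - (-3.75)² = 17.1375.
  S^{-1} = (1/det) · [[d, -b], [-b, a]] = [[0.3793, 0.2188],
 [0.2188, 0.2801]].

Step 4 — quadratic form (x̄ - mu_0)^T · S^{-1} · (x̄ - mu_0):
  S^{-1} · (x̄ - mu_0) = (-0.1517, -0.0875),
  (x̄ - mu_0)^T · [...] = (-0.4)·(-0.1517) + (0)·(-0.0875) = 0.0607.

Step 5 — scale by n: T² = 5 · 0.0607 = 0.3034.

T² ≈ 0.3034


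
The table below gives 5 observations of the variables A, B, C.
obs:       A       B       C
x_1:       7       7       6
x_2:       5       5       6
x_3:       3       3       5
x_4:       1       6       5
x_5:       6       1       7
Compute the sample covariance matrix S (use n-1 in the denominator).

Step 1 — column means:
  mean(A) = (7 + 5 + 3 + 1 + 6) / 5 = 22/5 = 4.4
  mean(B) = (7 + 5 + 3 + 6 + 1) / 5 = 22/5 = 4.4
  mean(C) = (6 + 6 + 5 + 5 + 7) / 5 = 29/5 = 5.8

Step 2 — sample covariance S[i,j] = (1/(n-1)) · Σ_k (x_{k,i} - mean_i) · (x_{k,j} - mean_j), with n-1 = 4.
  S[A,A] = ((2.6)·(2.6) + (0.6)·(0.6) + (-1.4)·(-1.4) + (-3.4)·(-3.4) + (1.6)·(1.6)) / 4 = 23.2/4 = 5.8
  S[A,B] = ((2.6)·(2.6) + (0.6)·(0.6) + (-1.4)·(-1.4) + (-3.4)·(1.6) + (1.6)·(-3.4)) / 4 = -1.8/4 = -0.45
  S[A,C] = ((2.6)·(0.2) + (0.6)·(0.2) + (-1.4)·(-0.8) + (-3.4)·(-0.8) + (1.6)·(1.2)) / 4 = 6.4/4 = 1.6
  S[B,B] = ((2.6)·(2.6) + (0.6)·(0.6) + (-1.4)·(-1.4) + (1.6)·(1.6) + (-3.4)·(-3.4)) / 4 = 23.2/4 = 5.8
  S[B,C] = ((2.6)·(0.2) + (0.6)·(0.2) + (-1.4)·(-0.8) + (1.6)·(-0.8) + (-3.4)·(1.2)) / 4 = -3.6/4 = -0.9
  S[C,C] = ((0.2)·(0.2) + (0.2)·(0.2) + (-0.8)·(-0.8) + (-0.8)·(-0.8) + (1.2)·(1.2)) / 4 = 2.8/4 = 0.7

S is symmetric (S[j,i] = S[i,j]). Assembling:

S = [[5.8, -0.45, 1.6],
 [-0.45, 5.8, -0.9],
 [1.6, -0.9, 0.7]]


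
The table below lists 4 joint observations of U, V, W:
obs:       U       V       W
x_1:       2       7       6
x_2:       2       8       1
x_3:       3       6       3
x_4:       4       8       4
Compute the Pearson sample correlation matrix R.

Step 1 — column means:
  mean(U) = (2 + 2 + 3 + 4) / 4 = 11/4 = 2.75
  mean(V) = (7 + 8 + 6 + 8) / 4 = 29/4 = 7.25
  mean(W) = (6 + 1 + 3 + 4) / 4 = 14/4 = 3.5

Step 2 — sample variances and covariances s[i,j] = (1/(n-1)) · Σ_k (x_{k,i} - mean_i) · (x_{k,j} - mean_j), with n-1 = 3:
  s[U,U] = ((-0.75)·(-0.75) + (-0.75)·(-0.75) + (0.25)·(0.25) + (1.25)·(1.25)) / 3 = 2.75/3 = 0.9167
  s[U,V] = ((-0.75)·(-0.25) + (-0.75)·(0.75) + (0.25)·(-1.25) + (1.25)·(0.75)) / 3 = 0.25/3 = 0.0833
  s[U,W] = ((-0.75)·(2.5) + (-0.75)·(-2.5) + (0.25)·(-0.5) + (1.25)·(0.5)) / 3 = 0.5/3 = 0.1667
  s[V,V] = ((-0.25)·(-0.25) + (0.75)·(0.75) + (-1.25)·(-1.25) + (0.75)·(0.75)) / 3 = 2.75/3 = 0.9167
  s[V,W] = ((-0.25)·(2.5) + (0.75)·(-2.5) + (-1.25)·(-0.5) + (0.75)·(0.5)) / 3 = -1.5/3 = -0.5
  s[W,W] = ((2.5)·(2.5) + (-2.5)·(-2.5) + (-0.5)·(-0.5) + (0.5)·(0.5)) / 3 = 13/3 = 4.3333
  Sample standard deviations s_i = √(s[i,i]):
  s(U) = √(0.9167) = 0.9574
  s(V) = √(0.9167) = 0.9574
  s(W) = √(4.3333) = 2.0817

Step 3 — r_{ij} = s_{ij} / (s_i · s_j):
  r[U,U] = 1 (diagonal).
  r[U,V] = 0.0833 / (0.9574 · 0.9574) = 0.0833 / 0.9167 = 0.0909
  r[U,W] = 0.1667 / (0.9574 · 2.0817) = 0.1667 / 1.993 = 0.0836
  r[V,V] = 1 (diagonal).
  r[V,W] = -0.5 / (0.9574 · 2.0817) = -0.5 / 1.993 = -0.2509
  r[W,W] = 1 (diagonal).

R is symmetric with unit diagonal. Assembling:

R = [[1, 0.0909, 0.0836],
 [0.0909, 1, -0.2509],
 [0.0836, -0.2509, 1]]


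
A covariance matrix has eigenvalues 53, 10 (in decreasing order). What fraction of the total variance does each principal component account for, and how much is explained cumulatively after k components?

Step 1 — total variance = trace(Sigma) = Σ λ_i = 53 + 10 = 63.

Step 2 — fraction explained by component i = λ_i / Σ λ:
  PC1: 53/63 = 0.8413
  PC2: 10/63 = 0.1587

Step 3 — cumulative fraction after k components = (λ_1 + ... + λ_k) / Σ λ:
  k = 1: 53/63 = 0.8413
  k = 2: (53 + 10)/63 = 63/63 = 1

Summary (fraction, with percent):

explained: PC1 0.8413 (84.13%), PC2 0.1587 (15.87%);  cumulative: 0.8413, 1


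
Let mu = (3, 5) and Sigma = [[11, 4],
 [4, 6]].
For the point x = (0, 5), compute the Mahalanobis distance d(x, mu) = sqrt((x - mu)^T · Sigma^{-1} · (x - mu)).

Step 1 — centre the observation: (x - mu) = (-3, 0).

Step 2 — invert Sigma. det(Sigma) = 11·6 - (4)² = 50.
  Sigma^{-1} = (1/det) · [[d, -b], [-b, a]] = [[0.12, -0.08],
 [-0.08, 0.22]].

Step 3 — form the quadratic (x - mu)^T · Sigma^{-1} · (x - mu):
  Sigma^{-1} · (x - mu) = (-0.36, 0.24).
  (x - mu)^T · [Sigma^{-1} · (x - mu)] = (-3)·(-0.36) + (0)·(0.24) = 1.08.

Step 4 — take square root: d = √(1.08) ≈ 1.0392.

d(x, mu) = √(1.08) ≈ 1.0392


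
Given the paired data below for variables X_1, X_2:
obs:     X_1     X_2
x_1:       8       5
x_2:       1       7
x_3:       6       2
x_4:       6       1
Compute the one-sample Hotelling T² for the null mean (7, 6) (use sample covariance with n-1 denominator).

Step 1 — sample mean vector:
  mean(X_1) = (8 + 1 + 6 + 6) / 4 = 21/4 = 5.25
  mean(X_2) = (5 + 7 + 2 + 1) / 4 = 15/4 = 3.75
  x̄ = (5.25, 3.75),  deviation x̄ - mu_0 = (5.25, 3.75) - (7, 6) = (-1.75, -2.25).

Step 2 — sample covariance matrix, S[i,j] = (1/(n-1)) · Σ_k (x_{k,i} - mean_i) · (x_{k,j} - mean_j), divisor n-1 = 3:
  S[X_1,X_1] = ((2.75)·(2.75) + (-4.25)·(-4.25) + (0.75)·(0.75) + (0.75)·(0.75)) / 3 = 26.75/3 = 8.9167
  S[X_1,X_2] = ((2.75)·(1.25) + (-4.25)·(3.25) + (0.75)·(-1.75) + (0.75)·(-2.75)) / 3 = -13.75/3 = -4.5833
  S[X_2,X_2] = ((1.25)·(1.25) + (3.25)·(3.25) + (-1.75)·(-1.75) + (-2.75)·(-2.75)) / 3 = 22.75/3 = 7.5833
  S = [[8.9167, -4.5833],
 [-4.5833, 7.5833]].

Step 3 — invert S. det(S) = 8.9167·7.5833 - (-4.5833)² = 46.6111.
  S^{-1} = (1/det) · [[d, -b], [-b, a]] = [[0.1627, 0.0983],
 [0.0983, 0.1913]].

Step 4 — quadratic form (x̄ - mu_0)^T · S^{-1} · (x̄ - mu_0):
  S^{-1} · (x̄ - mu_0) = (-0.506, -0.6025),
  (x̄ - mu_0)^T · [...] = (-1.75)·(-0.506) + (-2.25)·(-0.6025) = 2.2411.

Step 5 — scale by n: T² = 4 · 2.2411 = 8.9642.

T² ≈ 8.9642


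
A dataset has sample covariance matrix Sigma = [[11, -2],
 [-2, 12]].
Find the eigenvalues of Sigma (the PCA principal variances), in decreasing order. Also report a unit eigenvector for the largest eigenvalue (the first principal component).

Step 1 — characteristic polynomial of 2×2 Sigma:
  det(Sigma - λI) = λ² - trace · λ + det = 0.
  trace = 11 + 12 = 23, det = 11·12 - (-2)² = 128.
Step 2 — discriminant:
  Δ = trace² - 4·det = 529 - 512 = 17.
Step 3 — eigenvalues:
  λ = (trace ± √Δ)/2 = (23 ± 4.1231)/2,
  λ_1 = 13.5616,  λ_2 = 9.4384.

Step 4 — unit eigenvector for λ_1: solve (Sigma - λ_1 I)v = 0. First row:
  (11 - 13.5616)·v_x + (-2)·v_y = 0, i.e. (-2.5616)·v_x + (-2)·v_y = 0,
  so v ∝ (b, λ_1 - a) = (-2, 2.5616); multiply by -1 so the first entry is positive: u = (2, -2.5616).
  ||u|| = √((2)² + (-2.5616)²) = √(10.5616) ≈ 3.2499,
  v_1 = u/||u|| ≈ (0.6154, -0.7882) (||v_1|| = 1).

λ_1 = 13.5616,  λ_2 = 9.4384;  v_1 ≈ (0.6154, -0.7882)


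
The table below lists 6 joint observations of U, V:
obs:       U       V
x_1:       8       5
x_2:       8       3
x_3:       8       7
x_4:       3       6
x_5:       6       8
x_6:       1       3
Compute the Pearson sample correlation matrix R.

Step 1 — column means:
  mean(U) = (8 + 8 + 8 + 3 + 6 + 1) / 6 = 34/6 = 5.6667
  mean(V) = (5 + 3 + 7 + 6 + 8 + 3) / 6 = 32/6 = 5.3333

Step 2 — sample variances and covariances s[i,j] = (1/(n-1)) · Σ_k (x_{k,i} - mean_i) · (x_{k,j} - mean_j), with n-1 = 5:
  s[U,U] = ((2.3333)·(2.3333) + (2.3333)·(2.3333) + (2.3333)·(2.3333) + (-2.6667)·(-2.6667) + (0.3333)·(0.3333) + (-4.6667)·(-4.6667)) / 5 = 45.3333/5 = 9.0667
  s[U,V] = ((2.3333)·(-0.3333) + (2.3333)·(-2.3333) + (2.3333)·(1.6667) + (-2.6667)·(0.6667) + (0.3333)·(2.6667) + (-4.6667)·(-2.3333)) / 5 = 7.6667/5 = 1.5333
  s[V,V] = ((-0.3333)·(-0.3333) + (-2.3333)·(-2.3333) + (1.6667)·(1.6667) + (0.6667)·(0.6667) + (2.6667)·(2.6667) + (-2.3333)·(-2.3333)) / 5 = 21.3333/5 = 4.2667
  Sample standard deviations s_i = √(s[i,i]):
  s(U) = √(9.0667) = 3.0111
  s(V) = √(4.2667) = 2.0656

Step 3 — r_{ij} = s_{ij} / (s_i · s_j):
  r[U,U] = 1 (diagonal).
  r[U,V] = 1.5333 / (3.0111 · 2.0656) = 1.5333 / 6.2197 = 0.2465
  r[V,V] = 1 (diagonal).

R is symmetric with unit diagonal. Assembling:

R = [[1, 0.2465],
 [0.2465, 1]]


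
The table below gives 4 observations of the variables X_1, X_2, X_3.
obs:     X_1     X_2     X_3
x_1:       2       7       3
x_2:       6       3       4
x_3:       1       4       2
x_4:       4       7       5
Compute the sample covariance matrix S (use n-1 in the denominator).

Step 1 — column means:
  mean(X_1) = (2 + 6 + 1 + 4) / 4 = 13/4 = 3.25
  mean(X_2) = (7 + 3 + 4 + 7) / 4 = 21/4 = 5.25
  mean(X_3) = (3 + 4 + 2 + 5) / 4 = 14/4 = 3.5

Step 2 — sample covariance S[i,j] = (1/(n-1)) · Σ_k (x_{k,i} - mean_i) · (x_{k,j} - mean_j), with n-1 = 3.
  S[X_1,X_1] = ((-1.25)·(-1.25) + (2.75)·(2.75) + (-2.25)·(-2.25) + (0.75)·(0.75)) / 3 = 14.75/3 = 4.9167
  S[X_1,X_2] = ((-1.25)·(1.75) + (2.75)·(-2.25) + (-2.25)·(-1.25) + (0.75)·(1.75)) / 3 = -4.25/3 = -1.4167
  S[X_1,X_3] = ((-1.25)·(-0.5) + (2.75)·(0.5) + (-2.25)·(-1.5) + (0.75)·(1.5)) / 3 = 6.5/3 = 2.1667
  S[X_2,X_2] = ((1.75)·(1.75) + (-2.25)·(-2.25) + (-1.25)·(-1.25) + (1.75)·(1.75)) / 3 = 12.75/3 = 4.25
  S[X_2,X_3] = ((1.75)·(-0.5) + (-2.25)·(0.5) + (-1.25)·(-1.5) + (1.75)·(1.5)) / 3 = 2.5/3 = 0.8333
  S[X_3,X_3] = ((-0.5)·(-0.5) + (0.5)·(0.5) + (-1.5)·(-1.5) + (1.5)·(1.5)) / 3 = 5/3 = 1.6667

S is symmetric (S[j,i] = S[i,j]). Assembling:

S = [[4.9167, -1.4167, 2.1667],
 [-1.4167, 4.25, 0.8333],
 [2.1667, 0.8333, 1.6667]]


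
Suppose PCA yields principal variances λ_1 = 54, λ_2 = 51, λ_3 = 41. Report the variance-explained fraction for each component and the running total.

Step 1 — total variance = trace(Sigma) = Σ λ_i = 54 + 51 + 41 = 146.

Step 2 — fraction explained by component i = λ_i / Σ λ:
  PC1: 54/146 = 0.3699
  PC2: 51/146 = 0.3493
  PC3: 41/146 = 0.2808

Step 3 — cumulative fraction after k components = (λ_1 + ... + λ_k) / Σ λ:
  k = 1: 54/146 = 0.3699
  k = 2: (54 + 51)/146 = 105/146 = 0.7192
  k = 3: (54 + 51 + 41)/146 = 146/146 = 1

Summary (fraction, with percent):

explained: PC1 0.3699 (36.99%), PC2 0.3493 (34.93%), PC3 0.2808 (28.08%);  cumulative: 0.3699, 0.7192, 1


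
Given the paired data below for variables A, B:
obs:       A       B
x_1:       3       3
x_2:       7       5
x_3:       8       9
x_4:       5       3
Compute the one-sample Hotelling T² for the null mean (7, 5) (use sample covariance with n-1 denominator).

Step 1 — sample mean vector:
  mean(A) = (3 + 7 + 8 + 5) / 4 = 23/4 = 5.75
  mean(B) = (3 + 5 + 9 + 3) / 4 = 20/4 = 5
  x̄ = (5.75, 5),  deviation x̄ - mu_0 = (5.75, 5) - (7, 5) = (-1.25, 0).

Step 2 — sample covariance matrix, S[i,j] = (1/(n-1)) · Σ_k (x_{k,i} - mean_i) · (x_{k,j} - mean_j), divisor n-1 = 3:
  S[A,A] = ((-2.75)·(-2.75) + (1.25)·(1.25) + (2.25)·(2.25) + (-0.75)·(-0.75)) / 3 = 14.75/3 = 4.9167
  S[A,B] = ((-2.75)·(-2) + (1.25)·(0) + (2.25)·(4) + (-0.75)·(-2)) / 3 = 16/3 = 5.3333
  S[B,B] = ((-2)·(-2) + (0)·(0) + (4)·(4) + (-2)·(-2)) / 3 = 24/3 = 8
  S = [[4.9167, 5.3333],
 [5.3333, 8]].

Step 3 — invert S. det(S) = 4.9167·8 - (5.3333)² = 10.8889.
  S^{-1} = (1/det) · [[d, -b], [-b, a]] = [[0.7347, -0.4898],
 [-0.4898, 0.4515]].

Step 4 — quadratic form (x̄ - mu_0)^T · S^{-1} · (x̄ - mu_0):
  S^{-1} · (x̄ - mu_0) = (-0.9184, 0.6122),
  (x̄ - mu_0)^T · [...] = (-1.25)·(-0.9184) + (0)·(0.6122) = 1.148.

Step 5 — scale by n: T² = 4 · 1.148 = 4.5918.

T² ≈ 4.5918


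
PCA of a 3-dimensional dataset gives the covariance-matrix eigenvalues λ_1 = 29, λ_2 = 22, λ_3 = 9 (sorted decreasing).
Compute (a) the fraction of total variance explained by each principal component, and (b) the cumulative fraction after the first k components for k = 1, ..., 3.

Step 1 — total variance = trace(Sigma) = Σ λ_i = 29 + 22 + 9 = 60.

Step 2 — fraction explained by component i = λ_i / Σ λ:
  PC1: 29/60 = 0.4833
  PC2: 22/60 = 0.3667
  PC3: 9/60 = 0.15

Step 3 — cumulative fraction after k components = (λ_1 + ... + λ_k) / Σ λ:
  k = 1: 29/60 = 0.4833
  k = 2: (29 + 22)/60 = 51/60 = 0.85
  k = 3: (29 + 22 + 9)/60 = 60/60 = 1

Summary (fraction, with percent):

explained: PC1 0.4833 (48.33%), PC2 0.3667 (36.67%), PC3 0.15 (15%);  cumulative: 0.4833, 0.85, 1


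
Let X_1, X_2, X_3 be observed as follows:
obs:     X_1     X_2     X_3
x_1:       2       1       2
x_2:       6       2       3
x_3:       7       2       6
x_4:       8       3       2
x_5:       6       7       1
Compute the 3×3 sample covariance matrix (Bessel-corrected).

Step 1 — column means:
  mean(X_1) = (2 + 6 + 7 + 8 + 6) / 5 = 29/5 = 5.8
  mean(X_2) = (1 + 2 + 2 + 3 + 7) / 5 = 15/5 = 3
  mean(X_3) = (2 + 3 + 6 + 2 + 1) / 5 = 14/5 = 2.8

Step 2 — sample covariance S[i,j] = (1/(n-1)) · Σ_k (x_{k,i} - mean_i) · (x_{k,j} - mean_j), with n-1 = 4.
  S[X_1,X_1] = ((-3.8)·(-3.8) + (0.2)·(0.2) + (1.2)·(1.2) + (2.2)·(2.2) + (0.2)·(0.2)) / 4 = 20.8/4 = 5.2
  S[X_1,X_2] = ((-3.8)·(-2) + (0.2)·(-1) + (1.2)·(-1) + (2.2)·(0) + (0.2)·(4)) / 4 = 7/4 = 1.75
  S[X_1,X_3] = ((-3.8)·(-0.8) + (0.2)·(0.2) + (1.2)·(3.2) + (2.2)·(-0.8) + (0.2)·(-1.8)) / 4 = 4.8/4 = 1.2
  S[X_2,X_2] = ((-2)·(-2) + (-1)·(-1) + (-1)·(-1) + (0)·(0) + (4)·(4)) / 4 = 22/4 = 5.5
  S[X_2,X_3] = ((-2)·(-0.8) + (-1)·(0.2) + (-1)·(3.2) + (0)·(-0.8) + (4)·(-1.8)) / 4 = -9/4 = -2.25
  S[X_3,X_3] = ((-0.8)·(-0.8) + (0.2)·(0.2) + (3.2)·(3.2) + (-0.8)·(-0.8) + (-1.8)·(-1.8)) / 4 = 14.8/4 = 3.7

S is symmetric (S[j,i] = S[i,j]). Assembling:

S = [[5.2, 1.75, 1.2],
 [1.75, 5.5, -2.25],
 [1.2, -2.25, 3.7]]


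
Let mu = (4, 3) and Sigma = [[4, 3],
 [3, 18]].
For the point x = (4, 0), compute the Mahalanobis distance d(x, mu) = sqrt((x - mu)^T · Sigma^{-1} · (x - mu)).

Step 1 — centre the observation: (x - mu) = (0, -3).

Step 2 — invert Sigma. det(Sigma) = 4·18 - (3)² = 63.
  Sigma^{-1} = (1/det) · [[d, -b], [-b, a]] = [[0.2857, -0.0476],
 [-0.0476, 0.0635]].

Step 3 — form the quadratic (x - mu)^T · Sigma^{-1} · (x - mu):
  Sigma^{-1} · (x - mu) = (0.1429, -0.1905).
  (x - mu)^T · [Sigma^{-1} · (x - mu)] = (0)·(0.1429) + (-3)·(-0.1905) = 0.5714.

Step 4 — take square root: d = √(0.5714) ≈ 0.7559.

d(x, mu) = √(0.5714) ≈ 0.7559


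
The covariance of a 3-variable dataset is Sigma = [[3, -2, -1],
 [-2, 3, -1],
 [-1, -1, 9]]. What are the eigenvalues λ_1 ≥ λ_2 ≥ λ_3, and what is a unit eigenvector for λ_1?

Step 1 — characteristic polynomial p(λ) = det(λI - Sigma) = λ³ - tr·λ² + c_1·λ - det, where tr = trace, c_1 = sum of the principal 2×2 minors, det = det(Sigma):
  tr = 3 + 3 + 9 = 15,
  c_1 = (3·3 - (-2)²) + (3·9 - (-1)²) + (3·9 - (-1)²) = 5 + 26 + 26 = 57,
  det = 3·(3·9 - (-1)²) - (-2)·((-2)·9 - (-1)·(-1)) + (-1)·((-2)·(-1) - 3·(-1)) = 3·(26) - (-2)·(-19) + (-1)·(5) = 35.
  So p(λ) = λ³ - 15λ² + 57λ - 35.
Step 2 — look for an integer root (rational root theorem: any rational root is an integer divisor of 35). Testing λ = 5:
  p(5) = 125 - 375 + 285 - 35 = 0  ✓
  Dividing out (λ - 5): p(λ) = (λ - 5)(λ² - 10λ + 7).
Step 3 — remaining eigenvalues from the quadratic λ² - 10λ + 7 = 0:
  Δ = 10² - 4·7 = 100 - 28 = 72,  λ = (10 ± √72)/2 = (10 ± 8.4853)/2 ≈ 9.2426 or 0.7574.
  Sorted: λ_1 = 9.2426,  λ_2 = 5,  λ_3 = 0.7574  (check: sum = 15 = tr ✓).

Step 4 — unit eigenvector for λ_1 ≈ 9.2426: v spans the null space of (Sigma - λ_1 I), whose rows are
  r_1 = (-6.2426, -2, -1),  r_2 = (-2, -6.2426, -1),  r_3 = (-1, -1, -0.2426).
  v is orthogonal to every row, so take v ∝ r_1 × r_2 = ((-2)·(-1) - (-1)·(-6.2426), (-1)·(-2) - (-6.2426)·(-1), (-6.2426)·(-6.2426) - (-2)·(-2)) ≈ (-4.2426, -4.2426, 34.9706).
  Rescale (multiply by -1 so the first nonzero entry is positive): u = (4.2426, 4.2426, -34.9706).
  ||u|| = √((4.2426)² + (4.2426)² + (-34.9706)²) = √(1258.9403) ≈ 35.4815,  v_1 = u/||u|| ≈ (0.1196, 0.1196, -0.9856) (||v_1|| = 1).

λ_1 = 9.2426,  λ_2 = 5,  λ_3 = 0.7574;  v_1 ≈ (0.1196, 0.1196, -0.9856)


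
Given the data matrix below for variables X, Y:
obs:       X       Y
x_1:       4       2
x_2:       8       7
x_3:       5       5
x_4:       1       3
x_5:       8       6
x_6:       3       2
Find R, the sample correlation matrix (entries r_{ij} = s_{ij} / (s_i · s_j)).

Step 1 — column means:
  mean(X) = (4 + 8 + 5 + 1 + 8 + 3) / 6 = 29/6 = 4.8333
  mean(Y) = (2 + 7 + 5 + 3 + 6 + 2) / 6 = 25/6 = 4.1667

Step 2 — sample variances and covariances s[i,j] = (1/(n-1)) · Σ_k (x_{k,i} - mean_i) · (x_{k,j} - mean_j), with n-1 = 5:
  s[X,X] = ((-0.8333)·(-0.8333) + (3.1667)·(3.1667) + (0.1667)·(0.1667) + (-3.8333)·(-3.8333) + (3.1667)·(3.1667) + (-1.8333)·(-1.8333)) / 5 = 38.8333/5 = 7.7667
  s[X,Y] = ((-0.8333)·(-2.1667) + (3.1667)·(2.8333) + (0.1667)·(0.8333) + (-3.8333)·(-1.1667) + (3.1667)·(1.8333) + (-1.8333)·(-2.1667)) / 5 = 25.1667/5 = 5.0333
  s[Y,Y] = ((-2.1667)·(-2.1667) + (2.8333)·(2.8333) + (0.8333)·(0.8333) + (-1.1667)·(-1.1667) + (1.8333)·(1.8333) + (-2.1667)·(-2.1667)) / 5 = 22.8333/5 = 4.5667
  Sample standard deviations s_i = √(s[i,i]):
  s(X) = √(7.7667) = 2.7869
  s(Y) = √(4.5667) = 2.137

Step 3 — r_{ij} = s_{ij} / (s_i · s_j):
  r[X,X] = 1 (diagonal).
  r[X,Y] = 5.0333 / (2.7869 · 2.137) = 5.0333 / 5.9555 = 0.8452
  r[Y,Y] = 1 (diagonal).

R is symmetric with unit diagonal. Assembling:

R = [[1, 0.8452],
 [0.8452, 1]]


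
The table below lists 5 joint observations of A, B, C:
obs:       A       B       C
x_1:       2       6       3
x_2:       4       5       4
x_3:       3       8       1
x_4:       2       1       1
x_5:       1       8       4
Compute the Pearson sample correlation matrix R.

Step 1 — column means:
  mean(A) = (2 + 4 + 3 + 2 + 1) / 5 = 12/5 = 2.4
  mean(B) = (6 + 5 + 8 + 1 + 8) / 5 = 28/5 = 5.6
  mean(C) = (3 + 4 + 1 + 1 + 4) / 5 = 13/5 = 2.6

Step 2 — sample variances and covariances s[i,j] = (1/(n-1)) · Σ_k (x_{k,i} - mean_i) · (x_{k,j} - mean_j), with n-1 = 4:
  s[A,A] = ((-0.4)·(-0.4) + (1.6)·(1.6) + (0.6)·(0.6) + (-0.4)·(-0.4) + (-1.4)·(-1.4)) / 4 = 5.2/4 = 1.3
  s[A,B] = ((-0.4)·(0.4) + (1.6)·(-0.6) + (0.6)·(2.4) + (-0.4)·(-4.6) + (-1.4)·(2.4)) / 4 = -1.2/4 = -0.3
  s[A,C] = ((-0.4)·(0.4) + (1.6)·(1.4) + (0.6)·(-1.6) + (-0.4)·(-1.6) + (-1.4)·(1.4)) / 4 = -0.2/4 = -0.05
  s[B,B] = ((0.4)·(0.4) + (-0.6)·(-0.6) + (2.4)·(2.4) + (-4.6)·(-4.6) + (2.4)·(2.4)) / 4 = 33.2/4 = 8.3
  s[B,C] = ((0.4)·(0.4) + (-0.6)·(1.4) + (2.4)·(-1.6) + (-4.6)·(-1.6) + (2.4)·(1.4)) / 4 = 6.2/4 = 1.55
  s[C,C] = ((0.4)·(0.4) + (1.4)·(1.4) + (-1.6)·(-1.6) + (-1.6)·(-1.6) + (1.4)·(1.4)) / 4 = 9.2/4 = 2.3
  Sample standard deviations s_i = √(s[i,i]):
  s(A) = √(1.3) = 1.1402
  s(B) = √(8.3) = 2.881
  s(C) = √(2.3) = 1.5166

Step 3 — r_{ij} = s_{ij} / (s_i · s_j):
  r[A,A] = 1 (diagonal).
  r[A,B] = -0.3 / (1.1402 · 2.881) = -0.3 / 3.2848 = -0.0913
  r[A,C] = -0.05 / (1.1402 · 1.5166) = -0.05 / 1.7292 = -0.0289
  r[B,B] = 1 (diagonal).
  r[B,C] = 1.55 / (2.881 · 1.5166) = 1.55 / 4.3692 = 0.3548
  r[C,C] = 1 (diagonal).

R is symmetric with unit diagonal. Assembling:

R = [[1, -0.0913, -0.0289],
 [-0.0913, 1, 0.3548],
 [-0.0289, 0.3548, 1]]


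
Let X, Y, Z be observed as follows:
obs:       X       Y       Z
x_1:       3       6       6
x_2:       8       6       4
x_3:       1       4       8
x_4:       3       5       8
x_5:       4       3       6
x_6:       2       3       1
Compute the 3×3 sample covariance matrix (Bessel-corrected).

Step 1 — column means:
  mean(X) = (3 + 8 + 1 + 3 + 4 + 2) / 6 = 21/6 = 3.5
  mean(Y) = (6 + 6 + 4 + 5 + 3 + 3) / 6 = 27/6 = 4.5
  mean(Z) = (6 + 4 + 8 + 8 + 6 + 1) / 6 = 33/6 = 5.5

Step 2 — sample covariance S[i,j] = (1/(n-1)) · Σ_k (x_{k,i} - mean_i) · (x_{k,j} - mean_j), with n-1 = 5.
  S[X,X] = ((-0.5)·(-0.5) + (4.5)·(4.5) + (-2.5)·(-2.5) + (-0.5)·(-0.5) + (0.5)·(0.5) + (-1.5)·(-1.5)) / 5 = 29.5/5 = 5.9
  S[X,Y] = ((-0.5)·(1.5) + (4.5)·(1.5) + (-2.5)·(-0.5) + (-0.5)·(0.5) + (0.5)·(-1.5) + (-1.5)·(-1.5)) / 5 = 8.5/5 = 1.7
  S[X,Z] = ((-0.5)·(0.5) + (4.5)·(-1.5) + (-2.5)·(2.5) + (-0.5)·(2.5) + (0.5)·(0.5) + (-1.5)·(-4.5)) / 5 = -7.5/5 = -1.5
  S[Y,Y] = ((1.5)·(1.5) + (1.5)·(1.5) + (-0.5)·(-0.5) + (0.5)·(0.5) + (-1.5)·(-1.5) + (-1.5)·(-1.5)) / 5 = 9.5/5 = 1.9
  S[Y,Z] = ((1.5)·(0.5) + (1.5)·(-1.5) + (-0.5)·(2.5) + (0.5)·(2.5) + (-1.5)·(0.5) + (-1.5)·(-4.5)) / 5 = 4.5/5 = 0.9
  S[Z,Z] = ((0.5)·(0.5) + (-1.5)·(-1.5) + (2.5)·(2.5) + (2.5)·(2.5) + (0.5)·(0.5) + (-4.5)·(-4.5)) / 5 = 35.5/5 = 7.1

S is symmetric (S[j,i] = S[i,j]). Assembling:

S = [[5.9, 1.7, -1.5],
 [1.7, 1.9, 0.9],
 [-1.5, 0.9, 7.1]]


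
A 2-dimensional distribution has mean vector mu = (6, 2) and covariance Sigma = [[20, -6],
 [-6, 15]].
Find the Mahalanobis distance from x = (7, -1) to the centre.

Step 1 — centre the observation: (x - mu) = (1, -3).

Step 2 — invert Sigma. det(Sigma) = 20·15 - (-6)² = 264.
  Sigma^{-1} = (1/det) · [[d, -b], [-b, a]] = [[0.0568, 0.0227],
 [0.0227, 0.0758]].

Step 3 — form the quadratic (x - mu)^T · Sigma^{-1} · (x - mu):
  Sigma^{-1} · (x - mu) = (-0.0114, -0.2045).
  (x - mu)^T · [Sigma^{-1} · (x - mu)] = (1)·(-0.0114) + (-3)·(-0.2045) = 0.6023.

Step 4 — take square root: d = √(0.6023) ≈ 0.7761.

d(x, mu) = √(0.6023) ≈ 0.7761


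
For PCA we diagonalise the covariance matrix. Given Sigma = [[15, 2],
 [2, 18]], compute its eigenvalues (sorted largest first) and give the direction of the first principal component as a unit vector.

Step 1 — characteristic polynomial of 2×2 Sigma:
  det(Sigma - λI) = λ² - trace · λ + det = 0.
  trace = 15 + 18 = 33, det = 15·18 - (2)² = 266.
Step 2 — discriminant:
  Δ = trace² - 4·det = 1089 - 1064 = 25.
Step 3 — eigenvalues:
  λ = (trace ± √Δ)/2 = (33 ± 5)/2,
  λ_1 = 19,  λ_2 = 14.

Step 4 — unit eigenvector for λ_1: solve (Sigma - λ_1 I)v = 0. First row:
  (15 - 19)·v_x + (2)·v_y = 0, i.e. (-4)·v_x + (2)·v_y = 0,
  so v ∝ (b, λ_1 - a) = (2, 4) = u.
  ||u|| = √((2)² + (4)²) = √(20) ≈ 4.4721,
  v_1 = u/||u|| ≈ (0.4472, 0.8944) (||v_1|| = 1).

λ_1 = 19,  λ_2 = 14;  v_1 ≈ (0.4472, 0.8944)


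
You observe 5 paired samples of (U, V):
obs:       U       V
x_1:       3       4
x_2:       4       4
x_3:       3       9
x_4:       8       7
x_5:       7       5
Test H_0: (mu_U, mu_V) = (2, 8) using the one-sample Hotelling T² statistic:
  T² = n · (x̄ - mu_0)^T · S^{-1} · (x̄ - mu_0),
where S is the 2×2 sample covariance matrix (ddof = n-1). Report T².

Step 1 — sample mean vector:
  mean(U) = (3 + 4 + 3 + 8 + 7) / 5 = 25/5 = 5
  mean(V) = (4 + 4 + 9 + 7 + 5) / 5 = 29/5 = 5.8
  x̄ = (5, 5.8),  deviation x̄ - mu_0 = (5, 5.8) - (2, 8) = (3, -2.2).

Step 2 — sample covariance matrix, S[i,j] = (1/(n-1)) · Σ_k (x_{k,i} - mean_i) · (x_{k,j} - mean_j), divisor n-1 = 4:
  S[U,U] = ((-2)·(-2) + (-1)·(-1) + (-2)·(-2) + (3)·(3) + (2)·(2)) / 4 = 22/4 = 5.5
  S[U,V] = ((-2)·(-1.8) + (-1)·(-1.8) + (-2)·(3.2) + (3)·(1.2) + (2)·(-0.8)) / 4 = 1/4 = 0.25
  S[V,V] = ((-1.8)·(-1.8) + (-1.8)·(-1.8) + (3.2)·(3.2) + (1.2)·(1.2) + (-0.8)·(-0.8)) / 4 = 18.8/4 = 4.7
  S = [[5.5, 0.25],
 [0.25, 4.7]].

Step 3 — invert S. det(S) = 5.5·4.7 - (0.25)² = 25.7875.
  S^{-1} = (1/det) · [[d, -b], [-b, a]] = [[0.1823, -0.0097],
 [-0.0097, 0.2133]].

Step 4 — quadratic form (x̄ - mu_0)^T · S^{-1} · (x̄ - mu_0):
  S^{-1} · (x̄ - mu_0) = (0.5681, -0.4983),
  (x̄ - mu_0)^T · [...] = (3)·(0.5681) + (-2.2)·(-0.4983) = 2.8006.

Step 5 — scale by n: T² = 5 · 2.8006 = 14.0029.

T² ≈ 14.0029


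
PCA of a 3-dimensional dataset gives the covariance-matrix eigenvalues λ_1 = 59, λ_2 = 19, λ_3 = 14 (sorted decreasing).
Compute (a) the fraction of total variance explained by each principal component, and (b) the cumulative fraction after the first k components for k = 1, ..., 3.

Step 1 — total variance = trace(Sigma) = Σ λ_i = 59 + 19 + 14 = 92.

Step 2 — fraction explained by component i = λ_i / Σ λ:
  PC1: 59/92 = 0.6413
  PC2: 19/92 = 0.2065
  PC3: 14/92 = 0.1522

Step 3 — cumulative fraction after k components = (λ_1 + ... + λ_k) / Σ λ:
  k = 1: 59/92 = 0.6413
  k = 2: (59 + 19)/92 = 78/92 = 0.8478
  k = 3: (59 + 19 + 14)/92 = 92/92 = 1

Summary (fraction, with percent):

explained: PC1 0.6413 (64.13%), PC2 0.2065 (20.65%), PC3 0.1522 (15.22%);  cumulative: 0.6413, 0.8478, 1
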